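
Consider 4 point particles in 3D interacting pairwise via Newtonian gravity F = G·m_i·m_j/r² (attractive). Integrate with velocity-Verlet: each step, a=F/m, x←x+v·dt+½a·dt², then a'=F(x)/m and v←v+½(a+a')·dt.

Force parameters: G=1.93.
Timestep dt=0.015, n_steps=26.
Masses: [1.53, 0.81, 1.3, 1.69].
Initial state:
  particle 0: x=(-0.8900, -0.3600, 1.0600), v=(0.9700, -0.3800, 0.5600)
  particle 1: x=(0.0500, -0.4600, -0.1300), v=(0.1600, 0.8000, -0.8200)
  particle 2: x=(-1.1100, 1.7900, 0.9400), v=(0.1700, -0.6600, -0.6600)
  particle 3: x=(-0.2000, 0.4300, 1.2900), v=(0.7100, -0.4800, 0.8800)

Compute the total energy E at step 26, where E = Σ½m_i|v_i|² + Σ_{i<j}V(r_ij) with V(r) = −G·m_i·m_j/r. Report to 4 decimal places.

step 0: x0=(-0.8900, -0.3600, 1.0600) x1=(0.0500, -0.4600, -0.1300) x2=(-1.1100, 1.7900, 0.9400) x3=(-0.2000, 0.4300, 1.2900)
step 1: x0=(-0.8752, -0.3654, 1.0684) x1=(0.0523, -0.4479, -0.1421) x2=(-1.1074, 1.7799, 0.9301) x3=(-0.1896, 0.4226, 1.3031)
step 2: x0=(-0.8599, -0.3702, 1.0768) x1=(0.0543, -0.4356, -0.1537) x2=(-1.1045, 1.7694, 0.9203) x3=(-0.1796, 0.4149, 1.3159)
step 3: x0=(-0.8441, -0.3745, 1.0853) x1=(0.0561, -0.4231, -0.1648) x2=(-1.1016, 1.7585, 0.9105) x3=(-0.1701, 0.4069, 1.3284)
step 4: x0=(-0.8279, -0.3781, 1.0937) x1=(0.0577, -0.4104, -0.1754) x2=(-1.0984, 1.7473, 0.9008) x3=(-0.1611, 0.3986, 1.3406)
step 5: x0=(-0.8111, -0.3812, 1.1022) x1=(0.0590, -0.3975, -0.1856) x2=(-1.0950, 1.7356, 0.8911) x3=(-0.1526, 0.3899, 1.3525)
step 6: x0=(-0.7939, -0.3836, 1.1107) x1=(0.0602, -0.3844, -0.1953) x2=(-1.0915, 1.7236, 0.8815) x3=(-0.1445, 0.3808, 1.3642)
step 7: x0=(-0.7762, -0.3854, 1.1192) x1=(0.0611, -0.3712, -0.2046) x2=(-1.0878, 1.7112, 0.8720) x3=(-0.1369, 0.3714, 1.3755)
step 8: x0=(-0.7580, -0.3865, 1.1278) x1=(0.0618, -0.3578, -0.2133) x2=(-1.0839, 1.6984, 0.8625) x3=(-0.1298, 0.3617, 1.3865)
step 9: x0=(-0.7392, -0.3870, 1.1364) x1=(0.0623, -0.3442, -0.2216) x2=(-1.0798, 1.6853, 0.8531) x3=(-0.1232, 0.3515, 1.3972)
step 10: x0=(-0.7200, -0.3868, 1.1451) x1=(0.0626, -0.3305, -0.2294) x2=(-1.0756, 1.6718, 0.8438) x3=(-0.1171, 0.3409, 1.4075)
step 11: x0=(-0.7002, -0.3860, 1.1539) x1=(0.0627, -0.3167, -0.2367) x2=(-1.0711, 1.6578, 0.8346) x3=(-0.1115, 0.3300, 1.4175)
step 12: x0=(-0.6800, -0.3844, 1.1627) x1=(0.0626, -0.3027, -0.2435) x2=(-1.0665, 1.6436, 0.8254) x3=(-0.1065, 0.3186, 1.4271)
step 13: x0=(-0.6591, -0.3820, 1.1716) x1=(0.0624, -0.2885, -0.2499) x2=(-1.0617, 1.6289, 0.8163) x3=(-0.1020, 0.3068, 1.4364)
step 14: x0=(-0.6378, -0.3789, 1.1806) x1=(0.0619, -0.2743, -0.2557) x2=(-1.0567, 1.6139, 0.8073) x3=(-0.0980, 0.2945, 1.4452)
step 15: x0=(-0.6158, -0.3750, 1.1897) x1=(0.0613, -0.2599, -0.2611) x2=(-1.0515, 1.5985, 0.7984) x3=(-0.0946, 0.2816, 1.4537)
step 16: x0=(-0.5933, -0.3702, 1.1990) x1=(0.0605, -0.2454, -0.2660) x2=(-1.0461, 1.5827, 0.7896) x3=(-0.0919, 0.2683, 1.4617)
step 17: x0=(-0.5701, -0.3646, 1.2084) x1=(0.0596, -0.2307, -0.2704) x2=(-1.0405, 1.5665, 0.7809) x3=(-0.0897, 0.2544, 1.4693)
step 18: x0=(-0.5463, -0.3580, 1.2180) x1=(0.0584, -0.2160, -0.2743) x2=(-1.0347, 1.5500, 0.7723) x3=(-0.0883, 0.2398, 1.4764)
step 19: x0=(-0.5218, -0.3504, 1.2279) x1=(0.0571, -0.2011, -0.2777) x2=(-1.0288, 1.5331, 0.7638) x3=(-0.0875, 0.2246, 1.4830)
step 20: x0=(-0.4966, -0.3417, 1.2380) x1=(0.0557, -0.1861, -0.2806) x2=(-1.0226, 1.5158, 0.7553) x3=(-0.0874, 0.2086, 1.4890)
step 21: x0=(-0.4706, -0.3318, 1.2484) x1=(0.0541, -0.1710, -0.2830) x2=(-1.0162, 1.4981, 0.7470) x3=(-0.0881, 0.1918, 1.4944)
step 22: x0=(-0.4438, -0.3206, 1.2591) x1=(0.0523, -0.1558, -0.2849) x2=(-1.0097, 1.4800, 0.7388) x3=(-0.0897, 0.1740, 1.4992)
step 23: x0=(-0.4160, -0.3079, 1.2704) x1=(0.0504, -0.1406, -0.2863) x2=(-1.0029, 1.4616, 0.7308) x3=(-0.0922, 0.1552, 1.5031)
step 24: x0=(-0.3872, -0.2937, 1.2822) x1=(0.0484, -0.1252, -0.2872) x2=(-0.9959, 1.4427, 0.7228) x3=(-0.0957, 0.1352, 1.5063)
step 25: x0=(-0.3573, -0.2775, 1.2948) x1=(0.0462, -0.1097, -0.2875) x2=(-0.9887, 1.4235, 0.7149) x3=(-0.1004, 0.1137, 1.5084)
step 26: x0=(-0.3259, -0.2591, 1.3084) x1=(0.0438, -0.0941, -0.2874) x2=(-0.9813, 1.4039, 0.7072) x3=(-0.1064, 0.0904, 1.5093)
step 0 velocities: v0=(0.9700, -0.3800, 0.5600) v1=(0.1600, 0.8000, -0.8200) v2=(0.1700, -0.6600, -0.6600) v3=(0.7100, -0.4800, 0.8800)
step 0: KE=3.4721, PE=-12.8272, E=-9.3551
step 26 velocities: v0=(2.1436, 1.3223, 0.9484) v1=(-0.1605, 1.0418, 0.0279) v2=(0.5021, -1.3216, -0.5108) v3=(-0.4543, -1.6281, 0.0072)
step 26: KE=9.8742, PE=-19.1950, E=-9.3208

-9.3208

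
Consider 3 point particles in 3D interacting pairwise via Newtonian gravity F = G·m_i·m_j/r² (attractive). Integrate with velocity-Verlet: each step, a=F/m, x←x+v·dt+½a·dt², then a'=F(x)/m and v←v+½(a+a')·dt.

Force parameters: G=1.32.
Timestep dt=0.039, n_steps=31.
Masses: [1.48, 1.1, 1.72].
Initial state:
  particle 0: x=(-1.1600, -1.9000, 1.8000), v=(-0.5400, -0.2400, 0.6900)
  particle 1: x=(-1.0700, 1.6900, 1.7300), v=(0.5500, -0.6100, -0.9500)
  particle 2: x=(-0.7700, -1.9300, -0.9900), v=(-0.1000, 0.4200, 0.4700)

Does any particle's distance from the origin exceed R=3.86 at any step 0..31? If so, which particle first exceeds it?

step 0: x0=(-1.1600, -1.9000, 1.8000) x1=(-1.0700, 1.6900, 1.7300) x2=(-0.7700, -1.9300, -0.9900)
step 1: x0=(-1.1810, -1.9093, 1.8267) x1=(-1.0485, 1.6660, 1.6929) x2=(-0.7739, -1.9136, -0.9715)
step 2: x0=(-1.2020, -1.9184, 1.8530) x1=(-1.0271, 1.6417, 1.6557) x2=(-0.7779, -1.8971, -0.9525)
step 3: x0=(-1.2229, -1.9273, 1.8788) x1=(-1.0056, 1.6170, 1.6184) x2=(-0.7820, -1.8805, -0.9331)
step 4: x0=(-1.2437, -1.9361, 1.9042) x1=(-0.9842, 1.5919, 1.5810) x2=(-0.7861, -1.8638, -0.9132)
step 5: x0=(-1.2644, -1.9446, 1.9291) x1=(-0.9628, 1.5664, 1.5436) x2=(-0.7903, -1.8470, -0.8929)
step 6: x0=(-1.2851, -1.9530, 1.9537) x1=(-0.9413, 1.5405, 1.5060) x2=(-0.7945, -1.8301, -0.8722)
step 7: x0=(-1.3056, -1.9612, 1.9777) x1=(-0.9199, 1.5142, 1.4684) x2=(-0.7988, -1.8132, -0.8511)
step 8: x0=(-1.3261, -1.9692, 2.0014) x1=(-0.8985, 1.4875, 1.4307) x2=(-0.8032, -1.7961, -0.8295)
step 9: x0=(-1.3464, -1.9770, 2.0246) x1=(-0.8771, 1.4604, 1.3929) x2=(-0.8076, -1.7790, -0.8075)
step 10: x0=(-1.3667, -1.9846, 2.0474) x1=(-0.8558, 1.4329, 1.3550) x2=(-0.8122, -1.7617, -0.7851)
step 11: x0=(-1.3869, -1.9919, 2.0697) x1=(-0.8345, 1.4050, 1.3170) x2=(-0.8167, -1.7444, -0.7623)
step 12: x0=(-1.4069, -1.9991, 2.0916) x1=(-0.8132, 1.3766, 1.2789) x2=(-0.8214, -1.7269, -0.7390)
step 13: x0=(-1.4269, -2.0061, 2.1131) x1=(-0.7920, 1.3478, 1.2408) x2=(-0.8261, -1.7094, -0.7153)
step 14: x0=(-1.4467, -2.0128, 2.1341) x1=(-0.7708, 1.3185, 1.2026) x2=(-0.8309, -1.6918, -0.6911)
step 15: x0=(-1.4664, -2.0194, 2.1547) x1=(-0.7497, 1.2888, 1.1643) x2=(-0.8358, -1.6740, -0.6665)
step 16: x0=(-1.4860, -2.0257, 2.1748) x1=(-0.7286, 1.2586, 1.1259) x2=(-0.8407, -1.6562, -0.6415)
step 17: x0=(-1.5054, -2.0318, 2.1945) x1=(-0.7076, 1.2279, 1.0874) x2=(-0.8457, -1.6382, -0.6161)
step 18: x0=(-1.5247, -2.0377, 2.2138) x1=(-0.6866, 1.1968, 1.0488) x2=(-0.8508, -1.6201, -0.5902)
step 19: x0=(-1.5439, -2.0434, 2.2325) x1=(-0.6657, 1.1651, 1.0102) x2=(-0.8560, -1.6018, -0.5638)
step 20: x0=(-1.5630, -2.0489, 2.2509) x1=(-0.6449, 1.1330, 0.9715) x2=(-0.8612, -1.5835, -0.5371)
step 21: x0=(-1.5819, -2.0541, 2.2688) x1=(-0.6242, 1.1003, 0.9327) x2=(-0.8665, -1.5649, -0.5098)
step 22: x0=(-1.6006, -2.0591, 2.2862) x1=(-0.6036, 1.0671, 0.8938) x2=(-0.8718, -1.5463, -0.4822)
step 23: x0=(-1.6192, -2.0639, 2.3032) x1=(-0.5831, 1.0333, 0.8548) x2=(-0.8772, -1.5275, -0.4540)
step 24: x0=(-1.6377, -2.0684, 2.3197) x1=(-0.5627, 0.9990, 0.8157) x2=(-0.8827, -1.5085, -0.4255)
step 25: x0=(-1.6559, -2.0728, 2.3357) x1=(-0.5424, 0.9641, 0.7765) x2=(-0.8883, -1.4893, -0.3964)
step 26: x0=(-1.6741, -2.0769, 2.3513) x1=(-0.5222, 0.9285, 0.7372) x2=(-0.8939, -1.4699, -0.3669)
step 27: x0=(-1.6920, -2.0808, 2.3665) x1=(-0.5022, 0.8924, 0.6978) x2=(-0.8995, -1.4504, -0.3370)
step 28: x0=(-1.7098, -2.0844, 2.3811) x1=(-0.4823, 0.8556, 0.6584) x2=(-0.9052, -1.4306, -0.3066)
step 29: x0=(-1.7274, -2.0878, 2.3953) x1=(-0.4626, 0.8181, 0.6188) x2=(-0.9110, -1.4106, -0.2757)
step 30: x0=(-1.7449, -2.0910, 2.4090) x1=(-0.4431, 0.7799, 0.5791) x2=(-0.9168, -1.3903, -0.2443)
step 31: x0=(-1.7621, -2.0939, 2.4223) x1=(-0.4238, 0.7410, 0.5393) x2=(-0.9226, -1.3697, -0.2125)

no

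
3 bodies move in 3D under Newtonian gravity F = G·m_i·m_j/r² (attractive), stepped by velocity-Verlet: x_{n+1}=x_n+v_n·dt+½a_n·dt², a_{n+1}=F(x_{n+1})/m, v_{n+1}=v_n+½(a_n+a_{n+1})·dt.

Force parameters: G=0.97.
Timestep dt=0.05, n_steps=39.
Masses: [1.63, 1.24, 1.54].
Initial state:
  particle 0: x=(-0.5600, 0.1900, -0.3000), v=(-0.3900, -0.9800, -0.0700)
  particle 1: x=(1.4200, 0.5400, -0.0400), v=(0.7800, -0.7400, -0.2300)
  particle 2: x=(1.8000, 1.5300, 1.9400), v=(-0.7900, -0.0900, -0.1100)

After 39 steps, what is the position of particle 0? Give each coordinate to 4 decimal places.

step 0: x0=(-0.5600, 0.1900, -0.3000) x1=(1.4200, 0.5400, -0.0400) x2=(1.8000, 1.5300, 1.9400)
step 1: x0=(-0.5790, 0.1411, -0.3034) x1=(1.4586, 0.5031, -0.0512) x2=(1.7603, 1.5253, 1.9341)
step 2: x0=(-0.5972, 0.0925, -0.3064) x1=(1.4964, 0.4663, -0.0619) x2=(1.7204, 1.5202, 1.9275)
step 3: x0=(-0.6145, 0.0441, -0.3093) x1=(1.5334, 0.4298, -0.0721) x2=(1.6802, 1.5147, 1.9202)
step 4: x0=(-0.6311, -0.0041, -0.3118) x1=(1.5697, 0.3934, -0.0817) x2=(1.6397, 1.5088, 1.9122)
step 5: x0=(-0.6468, -0.0520, -0.3141) x1=(1.6052, 0.3573, -0.0908) x2=(1.5990, 1.5025, 1.9035)
step 6: x0=(-0.6618, -0.0997, -0.3162) x1=(1.6400, 0.3214, -0.0993) x2=(1.5581, 1.4958, 1.8941)
step 7: x0=(-0.6761, -0.1472, -0.3180) x1=(1.6741, 0.2857, -0.1073) x2=(1.5171, 1.4886, 1.8840)
step 8: x0=(-0.6896, -0.1944, -0.3196) x1=(1.7075, 0.2502, -0.1147) x2=(1.4758, 1.4810, 1.8732)
step 9: x0=(-0.7025, -0.2414, -0.3209) x1=(1.7401, 0.2150, -0.1217) x2=(1.4345, 1.4729, 1.8618)
step 10: x0=(-0.7147, -0.2882, -0.3221) x1=(1.7720, 0.1800, -0.1281) x2=(1.3930, 1.4645, 1.8497)
step 11: x0=(-0.7263, -0.3347, -0.3230) x1=(1.8033, 0.1452, -0.1341) x2=(1.3513, 1.4555, 1.8370)
step 12: x0=(-0.7373, -0.3810, -0.3236) x1=(1.8338, 0.1107, -0.1396) x2=(1.3096, 1.4461, 1.8236)
step 13: x0=(-0.7476, -0.4270, -0.3241) x1=(1.8636, 0.0764, -0.1445) x2=(1.2678, 1.4363, 1.8097)
step 14: x0=(-0.7574, -0.4728, -0.3243) x1=(1.8927, 0.0424, -0.1491) x2=(1.2260, 1.4260, 1.7951)
step 15: x0=(-0.7666, -0.5183, -0.3244) x1=(1.9212, 0.0086, -0.1532) x2=(1.1841, 1.4153, 1.7800)
step 16: x0=(-0.7752, -0.5636, -0.3242) x1=(1.9489, -0.0250, -0.1569) x2=(1.1421, 1.4041, 1.7642)
step 17: x0=(-0.7832, -0.6086, -0.3238) x1=(1.9760, -0.0584, -0.1601) x2=(1.1001, 1.3925, 1.7480)
step 18: x0=(-0.7908, -0.6534, -0.3231) x1=(2.0023, -0.0915, -0.1630) x2=(1.0581, 1.3804, 1.7311)
step 19: x0=(-0.7977, -0.6979, -0.3223) x1=(2.0280, -0.1244, -0.1654) x2=(1.0160, 1.3678, 1.7138)
step 20: x0=(-0.8042, -0.7422, -0.3213) x1=(2.0531, -0.1570, -0.1675) x2=(0.9740, 1.3548, 1.6959)
step 21: x0=(-0.8102, -0.7862, -0.3200) x1=(2.0774, -0.1895, -0.1693) x2=(0.9320, 1.3413, 1.6775)
step 22: x0=(-0.8156, -0.8299, -0.3186) x1=(2.1011, -0.2217, -0.1707) x2=(0.8899, 1.3274, 1.6587)
step 23: x0=(-0.8205, -0.8733, -0.3169) x1=(2.1241, -0.2537, -0.1717) x2=(0.8479, 1.3130, 1.6393)
step 24: x0=(-0.8250, -0.9165, -0.3151) x1=(2.1464, -0.2855, -0.1725) x2=(0.8059, 1.2981, 1.6195)
step 25: x0=(-0.8290, -0.9593, -0.3130) x1=(2.1681, -0.3172, -0.1729) x2=(0.7639, 1.2828, 1.5992)
step 26: x0=(-0.8325, -1.0019, -0.3107) x1=(2.1891, -0.3486, -0.1731) x2=(0.7220, 1.2670, 1.5784)
step 27: x0=(-0.8356, -1.0442, -0.3082) x1=(2.2095, -0.3798, -0.1729) x2=(0.6801, 1.2508, 1.5572)
step 28: x0=(-0.8382, -1.0862, -0.3055) x1=(2.2292, -0.4109, -0.1725) x2=(0.6382, 1.2341, 1.5356)
step 29: x0=(-0.8403, -1.1279, -0.3027) x1=(2.2483, -0.4418, -0.1719) x2=(0.5964, 1.2169, 1.5135)
step 30: x0=(-0.8420, -1.1692, -0.2996) x1=(2.2667, -0.4725, -0.1710) x2=(0.5546, 1.1992, 1.4911)
step 31: x0=(-0.8433, -1.2103, -0.2963) x1=(2.2845, -0.5030, -0.1698) x2=(0.5129, 1.1811, 1.4682)
step 32: x0=(-0.8441, -1.2510, -0.2928) x1=(2.3017, -0.5334, -0.1685) x2=(0.4712, 1.1626, 1.4450)
step 33: x0=(-0.8446, -1.2914, -0.2891) x1=(2.3182, -0.5636, -0.1669) x2=(0.4296, 1.1435, 1.4213)
step 34: x0=(-0.8446, -1.3315, -0.2852) x1=(2.3341, -0.5937, -0.1651) x2=(0.3881, 1.1240, 1.3973)
step 35: x0=(-0.8441, -1.3713, -0.2811) x1=(2.3494, -0.6236, -0.1631) x2=(0.3466, 1.1040, 1.3729)
step 36: x0=(-0.8433, -1.4107, -0.2768) x1=(2.3640, -0.6534, -0.1610) x2=(0.3052, 1.0835, 1.3482)
step 37: x0=(-0.8421, -1.4497, -0.2724) x1=(2.3781, -0.6830, -0.1586) x2=(0.2639, 1.0626, 1.3231)
step 38: x0=(-0.8405, -1.4884, -0.2677) x1=(2.3915, -0.7125, -0.1561) x2=(0.2226, 1.0411, 1.2977)
step 39: x0=(-0.8385, -1.5267, -0.2628) x1=(2.4044, -0.7419, -0.1534) x2=(0.1814, 1.0192, 1.2719)

(-0.8385, -1.5267, -0.2628)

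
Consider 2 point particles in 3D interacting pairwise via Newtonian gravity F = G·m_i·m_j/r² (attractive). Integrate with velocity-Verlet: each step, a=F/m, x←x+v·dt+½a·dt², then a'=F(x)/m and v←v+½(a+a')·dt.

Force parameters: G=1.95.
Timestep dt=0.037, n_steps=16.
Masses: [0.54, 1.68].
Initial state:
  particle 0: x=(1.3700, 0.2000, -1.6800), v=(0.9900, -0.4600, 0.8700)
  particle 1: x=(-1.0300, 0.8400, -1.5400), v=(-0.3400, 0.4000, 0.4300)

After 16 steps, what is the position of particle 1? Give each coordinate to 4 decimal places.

(-1.2079, 1.0698, -1.2860)

step 0: x0=(1.3700, 0.2000, -1.6800) x1=(-1.0300, 0.8400, -1.5400)
step 1: x0=(1.4063, 0.1831, -1.6478) x1=(-1.0425, 0.8548, -1.5241)
step 2: x0=(1.4419, 0.1663, -1.6155) x1=(-1.0547, 0.8695, -1.5082)
step 3: x0=(1.4769, 0.1498, -1.5833) x1=(-1.0668, 0.8841, -1.4923)
step 4: x0=(1.5112, 0.1334, -1.5510) x1=(-1.0786, 0.8987, -1.4764)
step 5: x0=(1.5450, 0.1172, -1.5187) x1=(-1.0903, 0.9133, -1.4606)
step 6: x0=(1.5782, 0.1011, -1.4863) x1=(-1.1018, 0.9278, -1.4447)
step 7: x0=(1.6109, 0.0853, -1.4540) x1=(-1.1131, 0.9422, -1.4288)
step 8: x0=(1.6430, 0.0695, -1.4217) x1=(-1.1242, 0.9566, -1.4130)
step 9: x0=(1.6746, 0.0540, -1.3893) x1=(-1.1352, 0.9709, -1.3971)
step 10: x0=(1.7058, 0.0386, -1.3570) x1=(-1.1460, 0.9852, -1.3813)
step 11: x0=(1.7364, 0.0234, -1.3247) x1=(-1.1566, 0.9994, -1.3654)
step 12: x0=(1.7666, 0.0083, -1.2923) x1=(-1.1672, 1.0136, -1.3495)
step 13: x0=(1.7964, -0.0066, -1.2600) x1=(-1.1775, 1.0277, -1.3337)
step 14: x0=(1.8258, -0.0214, -1.2277) x1=(-1.1878, 1.0418, -1.3178)
step 15: x0=(1.8547, -0.0360, -1.1954) x1=(-1.1979, 1.0558, -1.3019)
step 16: x0=(1.8832, -0.0505, -1.1631) x1=(-1.2079, 1.0698, -1.2860)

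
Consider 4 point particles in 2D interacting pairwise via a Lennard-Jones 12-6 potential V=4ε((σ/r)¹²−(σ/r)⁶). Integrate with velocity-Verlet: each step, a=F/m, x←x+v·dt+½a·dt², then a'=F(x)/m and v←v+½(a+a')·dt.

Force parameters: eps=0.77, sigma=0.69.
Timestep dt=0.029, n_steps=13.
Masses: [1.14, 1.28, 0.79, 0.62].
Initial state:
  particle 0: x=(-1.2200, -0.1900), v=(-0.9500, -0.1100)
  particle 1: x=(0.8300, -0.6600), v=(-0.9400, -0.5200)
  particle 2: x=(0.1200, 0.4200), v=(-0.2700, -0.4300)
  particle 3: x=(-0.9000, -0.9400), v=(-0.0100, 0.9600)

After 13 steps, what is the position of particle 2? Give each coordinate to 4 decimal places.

step 0: x0=(-1.2200, -0.1900) x1=(0.8300, -0.6600) x2=(0.1200, 0.4200) x3=(-0.9000, -0.9400)
step 1: x0=(-1.2472, -0.1939) x1=(0.8027, -0.6750) x2=(0.1122, 0.4073) x3=(-0.9008, -0.9108)
step 2: x0=(-1.2738, -0.1988) x1=(0.7752, -0.6898) x2=(0.1044, 0.3943) x3=(-0.9024, -0.8796)
step 3: x0=(-1.3003, -0.2037) x1=(0.7475, -0.7044) x2=(0.0967, 0.3808) x3=(-0.9040, -0.8483)
step 4: x0=(-1.3275, -0.2073) x1=(0.7197, -0.7189) x2=(0.0890, 0.3669) x3=(-0.9039, -0.8193)
step 5: x0=(-1.3565, -0.2082) x1=(0.6917, -0.7331) x2=(0.0813, 0.3525) x3=(-0.9003, -0.7949)
step 6: x0=(-1.3873, -0.2065) x1=(0.6636, -0.7470) x2=(0.0737, 0.3376) x3=(-0.8929, -0.7753)
step 7: x0=(-1.4194, -0.2034) x1=(0.6352, -0.7607) x2=(0.0661, 0.3222) x3=(-0.8829, -0.7581)
step 8: x0=(-1.4516, -0.2001) x1=(0.6066, -0.7742) x2=(0.0586, 0.3062) x3=(-0.8723, -0.7410)
step 9: x0=(-1.4829, -0.1975) x1=(0.5778, -0.7874) x2=(0.0510, 0.2896) x3=(-0.8628, -0.7226)
step 10: x0=(-1.5131, -0.1958) x1=(0.5487, -0.8002) x2=(0.0435, 0.2723) x3=(-0.8550, -0.7020)
step 11: x0=(-1.5417, -0.1953) x1=(0.5193, -0.8127) x2=(0.0360, 0.2542) x3=(-0.8494, -0.6792)
step 12: x0=(-1.5686, -0.1959) x1=(0.4897, -0.8249) x2=(0.0285, 0.2352) x3=(-0.8462, -0.6540)
step 13: x0=(-1.5939, -0.1975) x1=(0.4597, -0.8366) x2=(0.0209, 0.2153) x3=(-0.8454, -0.6265)

(0.0209, 0.2153)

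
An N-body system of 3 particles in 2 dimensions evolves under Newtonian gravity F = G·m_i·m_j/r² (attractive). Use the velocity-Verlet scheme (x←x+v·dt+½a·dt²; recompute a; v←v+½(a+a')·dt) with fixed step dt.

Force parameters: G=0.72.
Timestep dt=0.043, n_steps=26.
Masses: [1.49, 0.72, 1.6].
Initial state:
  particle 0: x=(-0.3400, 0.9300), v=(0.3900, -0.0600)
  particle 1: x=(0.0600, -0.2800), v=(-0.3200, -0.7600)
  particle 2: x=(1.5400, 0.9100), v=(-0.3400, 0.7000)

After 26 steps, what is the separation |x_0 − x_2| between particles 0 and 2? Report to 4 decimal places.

step 0: x0=(-0.3400, 0.9300) x1=(0.0600, -0.2800) x2=(1.5400, 0.9100)
step 1: x0=(-0.3228, 0.9271) x1=(0.0463, -0.3119) x2=(1.5250, 0.9400)
step 2: x0=(-0.3049, 0.9237) x1=(0.0327, -0.3423) x2=(1.5092, 0.9699)
step 3: x0=(-0.2861, 0.9198) x1=(0.0191, -0.3713) x2=(1.4927, 0.9995)
step 4: x0=(-0.2666, 0.9154) x1=(0.0057, -0.3987) x2=(1.4753, 1.0290)
step 5: x0=(-0.2463, 0.9105) x1=(-0.0075, -0.4248) x2=(1.4571, 1.0583)
step 6: x0=(-0.2251, 0.9051) x1=(-0.0206, -0.4494) x2=(1.4381, 1.0874)
step 7: x0=(-0.2031, 0.8993) x1=(-0.0335, -0.4727) x2=(1.4182, 1.1162)
step 8: x0=(-0.1803, 0.8932) x1=(-0.0463, -0.4945) x2=(1.3975, 1.1448)
step 9: x0=(-0.1565, 0.8866) x1=(-0.0588, -0.5151) x2=(1.3759, 1.1731)
step 10: x0=(-0.1319, 0.8798) x1=(-0.0712, -0.5343) x2=(1.3533, 1.2011)
step 11: x0=(-0.1064, 0.8726) x1=(-0.0833, -0.5521) x2=(1.3298, 1.2288)
step 12: x0=(-0.0799, 0.8653) x1=(-0.0951, -0.5687) x2=(1.3053, 1.2561)
step 13: x0=(-0.0524, 0.8577) x1=(-0.1068, -0.5840) x2=(1.2797, 1.2830)
step 14: x0=(-0.0240, 0.8500) x1=(-0.1181, -0.5980) x2=(1.2531, 1.3095)
step 15: x0=(0.0056, 0.8422) x1=(-0.1292, -0.6108) x2=(1.2254, 1.3354)
step 16: x0=(0.0362, 0.8345) x1=(-0.1399, -0.6223) x2=(1.1965, 1.3608)
step 17: x0=(0.0680, 0.8269) x1=(-0.1503, -0.6326) x2=(1.1664, 1.3856)
step 18: x0=(0.1010, 0.8194) x1=(-0.1605, -0.6417) x2=(1.1350, 1.4096)
step 19: x0=(0.1352, 0.8123) x1=(-0.1702, -0.6496) x2=(1.1023, 1.4328)
step 20: x0=(0.1707, 0.8056) x1=(-0.1796, -0.6564) x2=(1.0683, 1.4550)
step 21: x0=(0.2075, 0.7996) x1=(-0.1886, -0.6620) x2=(1.0329, 1.4762)
step 22: x0=(0.2456, 0.7943) x1=(-0.1972, -0.6664) x2=(0.9961, 1.4961)
step 23: x0=(0.2851, 0.7900) x1=(-0.2054, -0.6697) x2=(0.9578, 1.5146)
step 24: x0=(0.3259, 0.7869) x1=(-0.2131, -0.6719) x2=(0.9181, 1.5314)
step 25: x0=(0.3680, 0.7853) x1=(-0.2204, -0.6731) x2=(0.8770, 1.5464)
step 26: x0=(0.4115, 0.7854) x1=(-0.2273, -0.6731) x2=(0.8344, 1.5593)

0.8820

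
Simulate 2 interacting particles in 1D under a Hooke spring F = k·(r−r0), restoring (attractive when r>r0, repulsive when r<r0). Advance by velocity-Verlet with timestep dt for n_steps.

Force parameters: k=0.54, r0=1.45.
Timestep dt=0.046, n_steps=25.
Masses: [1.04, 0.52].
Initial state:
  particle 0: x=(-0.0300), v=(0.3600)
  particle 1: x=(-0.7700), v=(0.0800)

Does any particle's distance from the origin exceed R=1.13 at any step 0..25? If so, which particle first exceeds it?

step 0: x0=(-0.0300) x1=(-0.7700)
step 1: x0=(-0.0130) x1=(-0.7671)
step 2: x0=(0.0047) x1=(-0.7657)
step 3: x0=(0.0231) x1=(-0.7659)
step 4: x0=(0.0423) x1=(-0.7674)
step 5: x0=(0.0622) x1=(-0.7704)
step 6: x0=(0.0828) x1=(-0.7747)
step 7: x0=(0.1040) x1=(-0.7804)
step 8: x0=(0.1258) x1=(-0.7873)
step 9: x0=(0.1483) x1=(-0.7953)
step 10: x0=(0.1713) x1=(-0.8045)
step 11: x0=(0.1948) x1=(-0.8147)
step 12: x0=(0.2188) x1=(-0.8259)
step 13: x0=(0.2432) x1=(-0.8380)
step 14: x0=(0.2680) x1=(-0.8509)
step 15: x0=(0.2932) x1=(-0.8645)
step 16: x0=(0.3188) x1=(-0.8788)
step 17: x0=(0.3446) x1=(-0.8936)
step 18: x0=(0.3706) x1=(-0.9088)
step 19: x0=(0.3968) x1=(-0.9245)
step 20: x0=(0.4232) x1=(-0.9404)
step 21: x0=(0.4497) x1=(-0.9566)
step 22: x0=(0.4762) x1=(-0.9728)
step 23: x0=(0.5027) x1=(-0.9890)
step 24: x0=(0.5292) x1=(-1.0051)
step 25: x0=(0.5555) x1=(-1.0211)

no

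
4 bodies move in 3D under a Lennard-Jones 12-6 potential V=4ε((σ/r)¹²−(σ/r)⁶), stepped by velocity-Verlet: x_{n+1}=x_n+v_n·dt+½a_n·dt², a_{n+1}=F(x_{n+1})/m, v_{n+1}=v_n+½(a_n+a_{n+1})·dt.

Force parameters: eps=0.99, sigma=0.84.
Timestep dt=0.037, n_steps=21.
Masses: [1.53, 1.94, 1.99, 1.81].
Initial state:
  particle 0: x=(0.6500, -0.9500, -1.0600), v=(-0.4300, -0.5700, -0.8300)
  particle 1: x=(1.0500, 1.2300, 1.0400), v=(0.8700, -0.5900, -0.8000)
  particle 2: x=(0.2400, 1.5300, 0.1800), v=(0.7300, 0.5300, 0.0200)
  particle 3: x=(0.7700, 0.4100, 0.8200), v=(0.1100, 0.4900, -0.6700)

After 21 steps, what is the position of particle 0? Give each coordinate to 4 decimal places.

step 0: x0=(0.6500, -0.9500, -1.0600) x1=(1.0500, 1.2300, 1.0400) x2=(0.2400, 1.5300, 0.1800) x3=(0.7700, 0.4100, 0.8200)
step 1: x0=(0.6341, -0.9711, -1.0907) x1=(1.0826, 1.2105, 1.0106) x2=(0.2675, 1.5493, 0.1813) x3=(0.7731, 0.4260, 0.7944)
step 2: x0=(0.6182, -0.9921, -1.1214) x1=(1.1177, 1.2000, 0.9827) x2=(0.2960, 1.5678, 0.1836) x3=(0.7724, 0.4332, 0.7661)
step 3: x0=(0.6023, -1.0132, -1.1520) x1=(1.1560, 1.1987, 0.9565) x2=(0.3255, 1.5854, 0.1869) x3=(0.7672, 0.4314, 0.7347)
step 4: x0=(0.5864, -1.0342, -1.1827) x1=(1.1960, 1.2029, 0.9310) x2=(0.3560, 1.6021, 0.1913) x3=(0.7590, 0.4249, 0.7015)
step 5: x0=(0.5705, -1.0552, -1.2133) x1=(1.2358, 1.2088, 0.9050) x2=(0.3877, 1.6178, 0.1967) x3=(0.7499, 0.4175, 0.6676)
step 6: x0=(0.5546, -1.0762, -1.2439) x1=(1.2741, 1.2146, 0.8780) x2=(0.4205, 1.6324, 0.2032) x3=(0.7409, 0.4114, 0.6336)
step 7: x0=(0.5387, -1.0972, -1.2745) x1=(1.3106, 1.2195, 0.8498) x2=(0.4545, 1.6459, 0.2107) x3=(0.7327, 0.4075, 0.5998)
step 8: x0=(0.5228, -1.1182, -1.3051) x1=(1.3448, 1.2235, 0.8202) x2=(0.4898, 1.6583, 0.2193) x3=(0.7256, 0.4058, 0.5663)
step 9: x0=(0.5069, -1.1392, -1.3357) x1=(1.3765, 1.2265, 0.7892) x2=(0.5264, 1.6693, 0.2288) x3=(0.7195, 0.4066, 0.5332)
step 10: x0=(0.4910, -1.1601, -1.3662) x1=(1.4058, 1.2289, 0.7570) x2=(0.5644, 1.6789, 0.2395) x3=(0.7146, 0.4097, 0.5002)
step 11: x0=(0.4751, -1.1810, -1.3968) x1=(1.4325, 1.2306, 0.7233) x2=(0.6040, 1.6871, 0.2511) x3=(0.7108, 0.4151, 0.4676)
step 12: x0=(0.4592, -1.2020, -1.4273) x1=(1.4564, 1.2320, 0.6885) x2=(0.6451, 1.6936, 0.2638) x3=(0.7081, 0.4226, 0.4352)
step 13: x0=(0.4433, -1.2229, -1.4578) x1=(1.4778, 1.2330, 0.6524) x2=(0.6878, 1.6984, 0.2773) x3=(0.7065, 0.4324, 0.4031)
step 14: x0=(0.4274, -1.2438, -1.4883) x1=(1.4968, 1.2337, 0.6154) x2=(0.7317, 1.7016, 0.2915) x3=(0.7061, 0.4443, 0.3713)
step 15: x0=(0.4115, -1.2647, -1.5188) x1=(1.5142, 1.2335, 0.5778) x2=(0.7761, 1.7036, 0.3060) x3=(0.7069, 0.4584, 0.3398)
step 16: x0=(0.3956, -1.2856, -1.5493) x1=(1.5322, 1.2313, 0.5405) x2=(0.8188, 1.7056, 0.3199) x3=(0.7089, 0.4747, 0.3085)
step 17: x0=(0.3797, -1.3064, -1.5798) x1=(1.5543, 1.2245, 0.5045) x2=(0.8563, 1.7099, 0.3323) x3=(0.7123, 0.4933, 0.2777)
step 18: x0=(0.3639, -1.3273, -1.6103) x1=(1.5834, 1.2108, 0.4703) x2=(0.8856, 1.7188, 0.3425) x3=(0.7171, 0.5142, 0.2472)
step 19: x0=(0.3480, -1.3482, -1.6407) x1=(1.6186, 1.1910, 0.4370) x2=(0.9077, 1.7318, 0.3514) x3=(0.7234, 0.5374, 0.2171)
step 20: x0=(0.3321, -1.3690, -1.6712) x1=(1.6559, 1.1675, 0.4039) x2=(0.9262, 1.7462, 0.3598) x3=(0.7312, 0.5628, 0.1876)
step 21: x0=(0.3162, -1.3899, -1.7017) x1=(1.6923, 1.1427, 0.3704) x2=(0.9440, 1.7598, 0.3680) x3=(0.7408, 0.5905, 0.1585)

(0.3162, -1.3899, -1.7017)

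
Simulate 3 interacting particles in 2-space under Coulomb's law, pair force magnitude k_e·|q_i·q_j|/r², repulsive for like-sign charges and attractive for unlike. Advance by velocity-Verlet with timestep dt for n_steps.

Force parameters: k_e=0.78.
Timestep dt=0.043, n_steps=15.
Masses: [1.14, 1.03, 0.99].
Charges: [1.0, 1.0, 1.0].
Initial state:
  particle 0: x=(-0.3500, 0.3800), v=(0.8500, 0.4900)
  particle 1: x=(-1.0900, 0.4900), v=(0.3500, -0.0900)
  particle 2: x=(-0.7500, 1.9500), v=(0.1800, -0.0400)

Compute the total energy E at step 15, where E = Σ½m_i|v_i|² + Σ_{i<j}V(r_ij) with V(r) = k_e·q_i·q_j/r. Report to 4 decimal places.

2.6766

step 0: x0=(-0.3500, 0.3800) x1=(-1.0900, 0.4900) x2=(-0.7500, 1.9500)
step 1: x0=(-0.3123, 0.4007) x1=(-1.0763, 0.4860) x2=(-0.7423, 1.9489)
step 2: x0=(-0.2723, 0.4206) x1=(-1.0650, 0.4817) x2=(-0.7345, 1.9489)
step 3: x0=(-0.2302, 0.4400) x1=(-1.0561, 0.4769) x2=(-0.7268, 1.9501)
step 4: x0=(-0.1860, 0.4587) x1=(-1.0494, 0.4716) x2=(-0.7191, 1.9525)
step 5: x0=(-0.1400, 0.4770) x1=(-1.0447, 0.4658) x2=(-0.7115, 1.9561)
step 6: x0=(-0.0923, 0.4948) x1=(-1.0418, 0.4593) x2=(-0.7040, 1.9608)
step 7: x0=(-0.0430, 0.5122) x1=(-1.0406, 0.4523) x2=(-0.6965, 1.9666)
step 8: x0=(0.0078, 0.5293) x1=(-1.0409, 0.4445) x2=(-0.6892, 1.9735)
step 9: x0=(0.0599, 0.5460) x1=(-1.0427, 0.4361) x2=(-0.6819, 1.9816)
step 10: x0=(0.1133, 0.5623) x1=(-1.0456, 0.4271) x2=(-0.6748, 1.9906)
step 11: x0=(0.1679, 0.5784) x1=(-1.0498, 0.4174) x2=(-0.6678, 2.0008)
step 12: x0=(0.2235, 0.5941) x1=(-1.0550, 0.4071) x2=(-0.6610, 2.0119)
step 13: x0=(0.2801, 0.6096) x1=(-1.0611, 0.3961) x2=(-0.6543, 2.0240)
step 14: x0=(0.3376, 0.6248) x1=(-1.0681, 0.3846) x2=(-0.6477, 2.0370)
step 15: x0=(0.3959, 0.6398) x1=(-1.0759, 0.3725) x2=(-0.6414, 2.0508)
step 0 velocities: v0=(0.8500, 0.4900) v1=(0.3500, -0.0900) v2=(0.1800, -0.0400)
step 0: KE=0.6328, PE=2.0444, E=2.6771
step 15 velocities: v0=(1.3668, 0.3456) v1=(-0.1898, -0.2886) v2=(0.1465, 0.3329)
step 15: KE=1.2599, PE=1.4167, E=2.6766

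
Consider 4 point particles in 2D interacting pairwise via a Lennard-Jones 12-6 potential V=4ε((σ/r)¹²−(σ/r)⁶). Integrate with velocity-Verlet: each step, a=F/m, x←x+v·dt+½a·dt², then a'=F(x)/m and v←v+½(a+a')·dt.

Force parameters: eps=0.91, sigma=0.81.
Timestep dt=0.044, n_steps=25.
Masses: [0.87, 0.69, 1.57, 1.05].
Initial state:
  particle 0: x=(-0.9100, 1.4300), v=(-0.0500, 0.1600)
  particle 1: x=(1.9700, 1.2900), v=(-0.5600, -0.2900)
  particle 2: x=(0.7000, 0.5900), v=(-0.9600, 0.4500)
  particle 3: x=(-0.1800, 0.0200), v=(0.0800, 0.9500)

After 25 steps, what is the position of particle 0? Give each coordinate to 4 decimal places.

(-0.7073, 1.7376)

step 0: x0=(-0.9100, 1.4300) x1=(1.9700, 1.2900) x2=(0.7000, 0.5900) x3=(-0.1800, 0.0200)
step 1: x0=(-0.9120, 1.4368) x1=(1.9448, 1.2769) x2=(0.6566, 0.6091) x3=(-0.1746, 0.0633)
step 2: x0=(-0.9135, 1.4429) x1=(1.9185, 1.2633) x2=(0.6108, 0.6267) x3=(-0.1653, 0.1097)
step 3: x0=(-0.9144, 1.4483) x1=(1.8911, 1.2492) x2=(0.5639, 0.6436) x3=(-0.1541, 0.1580)
step 4: x0=(-0.9145, 1.4529) x1=(1.8626, 1.2345) x2=(0.5230, 0.6647) x3=(-0.1516, 0.2012)
step 5: x0=(-0.9139, 1.4565) x1=(1.8330, 1.2193) x2=(0.5047, 0.7015) x3=(-0.1830, 0.2221)
step 6: x0=(-0.9122, 1.4590) x1=(1.8020, 1.2037) x2=(0.5002, 0.7480) x3=(-0.2349, 0.2297)
step 7: x0=(-0.9096, 1.4602) x1=(1.7694, 1.1874) x2=(0.4970, 0.7954) x3=(-0.2885, 0.2372)
step 8: x0=(-0.9057, 1.4599) x1=(1.7347, 1.1706) x2=(0.4920, 0.8416) x3=(-0.3391, 0.2483)
step 9: x0=(-0.9005, 1.4579) x1=(1.6974, 1.1530) x2=(0.4850, 0.8864) x3=(-0.3862, 0.2634)
step 10: x0=(-0.8939, 1.4539) x1=(1.6569, 1.1347) x2=(0.4767, 0.9299) x3=(-0.4303, 0.2827)
step 11: x0=(-0.8855, 1.4473) x1=(1.6124, 1.1157) x2=(0.4676, 0.9724) x3=(-0.4720, 0.3059)
step 12: x0=(-0.8751, 1.4377) x1=(1.5630, 1.0961) x2=(0.4583, 1.0141) x3=(-0.5119, 0.3332)
step 13: x0=(-0.8625, 1.4241) x1=(1.5077, 1.0761) x2=(0.4494, 1.0551) x3=(-0.5504, 0.3651)
step 14: x0=(-0.8470, 1.4057) x1=(1.4453, 1.0559) x2=(0.4415, 1.0955) x3=(-0.5880, 0.4021)
step 15: x0=(-0.8285, 1.3812) x1=(1.3753, 1.0359) x2=(0.4348, 1.1352) x3=(-0.6251, 0.4449)
step 16: x0=(-0.8067, 1.3515) x1=(1.2997, 1.0166) x2=(0.4283, 1.1742) x3=(-0.6613, 0.4929)
step 17: x0=(-0.7843, 1.3319) x1=(1.2308, 0.9959) x2=(0.4165, 1.2133) x3=(-0.6946, 0.5330)
step 18: x0=(-0.7665, 1.3807) x1=(1.1935, 0.9668) x2=(0.3881, 1.2558) x3=(-0.7200, 0.5171)
step 19: x0=(-0.7456, 1.4424) x1=(1.1772, 0.9300) x2=(0.3475, 1.3013) x3=(-0.7436, 0.4909)
step 20: x0=(-0.7199, 1.4988) x1=(1.1606, 0.8932) x2=(0.3036, 1.3467) x3=(-0.7661, 0.4694)
step 21: x0=(-0.6885, 1.5484) x1=(1.1377, 0.8596) x2=(0.2587, 1.3907) x3=(-0.7874, 0.4534)
step 22: x0=(-0.6525, 1.5923) x1=(1.1081, 0.8299) x2=(0.2133, 1.4331) x3=(-0.8076, 0.4421)
step 23: x0=(-0.6238, 1.6338) x1=(1.0728, 0.8038) x2=(0.1737, 1.4727) x3=(-0.8267, 0.4344)
step 24: x0=(-0.6494, 1.6833) x1=(1.0327, 0.7812) x2=(0.1656, 1.5044) x3=(-0.8446, 0.4298)
step 25: x0=(-0.7073, 1.7376) x1=(0.9881, 0.7621) x2=(0.1767, 1.5303) x3=(-0.8617, 0.4275)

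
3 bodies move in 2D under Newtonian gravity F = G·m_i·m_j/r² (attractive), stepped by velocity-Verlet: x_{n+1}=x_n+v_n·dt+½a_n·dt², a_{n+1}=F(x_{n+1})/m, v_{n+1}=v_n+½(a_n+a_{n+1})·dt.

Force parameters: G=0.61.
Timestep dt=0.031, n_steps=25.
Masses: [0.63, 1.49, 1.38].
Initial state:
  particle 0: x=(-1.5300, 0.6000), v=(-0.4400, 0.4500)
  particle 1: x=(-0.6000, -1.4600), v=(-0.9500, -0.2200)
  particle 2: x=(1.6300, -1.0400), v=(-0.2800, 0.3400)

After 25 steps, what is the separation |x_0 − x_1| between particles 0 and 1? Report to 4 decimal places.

step 0: x0=(-1.5300, 0.6000) x1=(-0.6000, -1.4600) x2=(1.6300, -1.0400)
step 1: x0=(-1.5436, 0.6139) x1=(-0.6294, -1.4668) x2=(1.6212, -1.0295)
step 2: x0=(-1.5570, 0.6275) x1=(-0.6587, -1.4735) x2=(1.6123, -1.0190)
step 3: x0=(-1.5704, 0.6410) x1=(-0.6878, -1.4800) x2=(1.6031, -1.0085)
step 4: x0=(-1.5836, 0.6543) x1=(-0.7168, -1.4865) x2=(1.5938, -0.9980)
step 5: x0=(-1.5967, 0.6675) x1=(-0.7457, -1.4929) x2=(1.5843, -0.9875)
step 6: x0=(-1.6096, 0.6804) x1=(-0.7745, -1.4992) x2=(1.5746, -0.9771)
step 7: x0=(-1.6225, 0.6932) x1=(-0.8032, -1.5054) x2=(1.5647, -0.9667)
step 8: x0=(-1.6353, 0.7058) x1=(-0.8318, -1.5115) x2=(1.5547, -0.9563)
step 9: x0=(-1.6479, 0.7182) x1=(-0.8603, -1.5176) x2=(1.5445, -0.9459)
step 10: x0=(-1.6604, 0.7304) x1=(-0.8886, -1.5235) x2=(1.5341, -0.9355)
step 11: x0=(-1.6729, 0.7425) x1=(-0.9169, -1.5293) x2=(1.5236, -0.9252)
step 12: x0=(-1.6852, 0.7544) x1=(-0.9450, -1.5351) x2=(1.5129, -0.9149)
step 13: x0=(-1.6974, 0.7661) x1=(-0.9731, -1.5407) x2=(1.5021, -0.9046)
step 14: x0=(-1.7096, 0.7776) x1=(-1.0010, -1.5463) x2=(1.4911, -0.8943)
step 15: x0=(-1.7216, 0.7890) x1=(-1.0289, -1.5518) x2=(1.4799, -0.8841)
step 16: x0=(-1.7335, 0.8002) x1=(-1.0566, -1.5571) x2=(1.4687, -0.8738)
step 17: x0=(-1.7454, 0.8113) x1=(-1.0843, -1.5624) x2=(1.4572, -0.8636)
step 18: x0=(-1.7571, 0.8221) x1=(-1.1118, -1.5676) x2=(1.4456, -0.8534)
step 19: x0=(-1.7688, 0.8328) x1=(-1.1393, -1.5727) x2=(1.4339, -0.8432)
step 20: x0=(-1.7803, 0.8434) x1=(-1.1666, -1.5778) x2=(1.4220, -0.8331)
step 21: x0=(-1.7918, 0.8538) x1=(-1.1939, -1.5827) x2=(1.4100, -0.8229)
step 22: x0=(-1.8032, 0.8640) x1=(-1.2211, -1.5875) x2=(1.3978, -0.8128)
step 23: x0=(-1.8145, 0.8740) x1=(-1.2482, -1.5923) x2=(1.3855, -0.8027)
step 24: x0=(-1.8257, 0.8839) x1=(-1.2752, -1.5970) x2=(1.3731, -0.7926)
step 25: x0=(-1.8368, 0.8936) x1=(-1.3021, -1.6016) x2=(1.3605, -0.7826)

2.5519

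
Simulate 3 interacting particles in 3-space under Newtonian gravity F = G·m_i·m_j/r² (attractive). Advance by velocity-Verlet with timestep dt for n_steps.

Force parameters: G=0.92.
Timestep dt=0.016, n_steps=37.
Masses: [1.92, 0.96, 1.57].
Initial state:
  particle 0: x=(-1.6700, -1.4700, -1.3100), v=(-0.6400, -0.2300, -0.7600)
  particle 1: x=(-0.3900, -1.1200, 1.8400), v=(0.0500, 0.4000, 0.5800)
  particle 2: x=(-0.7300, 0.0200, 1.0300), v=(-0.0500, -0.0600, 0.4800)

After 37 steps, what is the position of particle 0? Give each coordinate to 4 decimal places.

step 0: x0=(-1.6700, -1.4700, -1.3100) x1=(-0.3900, -1.1200, 1.8400) x2=(-0.7300, 0.0200, 1.0300)
step 1: x0=(-1.6802, -1.4737, -1.3221) x1=(-0.3892, -1.1135, 1.8492) x2=(-0.7308, 0.0190, 1.0377)
step 2: x0=(-1.6904, -1.4773, -1.3342) x1=(-0.3885, -1.1069, 1.8583) x2=(-0.7316, 0.0179, 1.0454)
step 3: x0=(-1.7006, -1.4809, -1.3462) x1=(-0.3879, -1.1002, 1.8672) x2=(-0.7324, 0.0166, 1.0531)
step 4: x0=(-1.7108, -1.4845, -1.3582) x1=(-0.3873, -1.0933, 1.8760) x2=(-0.7331, 0.0153, 1.0609)
step 5: x0=(-1.7209, -1.4881, -1.3702) x1=(-0.3867, -1.0863, 1.8847) x2=(-0.7339, 0.0138, 1.0687)
step 6: x0=(-1.7311, -1.4917, -1.3820) x1=(-0.3862, -1.0791, 1.8932) x2=(-0.7346, 0.0122, 1.0765)
step 7: x0=(-1.7412, -1.4952, -1.3939) x1=(-0.3858, -1.0718, 1.9016) x2=(-0.7354, 0.0105, 1.0843)
step 8: x0=(-1.7513, -1.4987, -1.4057) x1=(-0.3855, -1.0644, 1.9098) x2=(-0.7361, 0.0087, 1.0922)
step 9: x0=(-1.7613, -1.5022, -1.4174) x1=(-0.3852, -1.0568, 1.9179) x2=(-0.7368, 0.0068, 1.1001)
step 10: x0=(-1.7714, -1.5057, -1.4291) x1=(-0.3849, -1.0490, 1.9259) x2=(-0.7375, 0.0048, 1.1080)
step 11: x0=(-1.7814, -1.5091, -1.4407) x1=(-0.3847, -1.0412, 1.9337) x2=(-0.7381, 0.0026, 1.1159)
step 12: x0=(-1.7914, -1.5125, -1.4523) x1=(-0.3846, -1.0331, 1.9413) x2=(-0.7388, 0.0004, 1.1239)
step 13: x0=(-1.8014, -1.5160, -1.4639) x1=(-0.3846, -1.0250, 1.9488) x2=(-0.7394, -0.0020, 1.1319)
step 14: x0=(-1.8114, -1.5193, -1.4754) x1=(-0.3846, -1.0167, 1.9562) x2=(-0.7401, -0.0045, 1.1400)
step 15: x0=(-1.8214, -1.5227, -1.4869) x1=(-0.3847, -1.0082, 1.9634) x2=(-0.7407, -0.0071, 1.1481)
step 16: x0=(-1.8313, -1.5261, -1.4983) x1=(-0.3848, -0.9996, 1.9704) x2=(-0.7413, -0.0098, 1.1563)
step 17: x0=(-1.8412, -1.5294, -1.5097) x1=(-0.3850, -0.9908, 1.9773) x2=(-0.7418, -0.0126, 1.1644)
step 18: x0=(-1.8511, -1.5327, -1.5210) x1=(-0.3853, -0.9819, 1.9841) x2=(-0.7424, -0.0156, 1.1727)
step 19: x0=(-1.8610, -1.5360, -1.5323) x1=(-0.3857, -0.9728, 1.9906) x2=(-0.7429, -0.0186, 1.1810)
step 20: x0=(-1.8709, -1.5393, -1.5436) x1=(-0.3861, -0.9636, 1.9970) x2=(-0.7434, -0.0218, 1.1893)
step 21: x0=(-1.8807, -1.5426, -1.5548) x1=(-0.3866, -0.9542, 2.0033) x2=(-0.7439, -0.0251, 1.1977)
step 22: x0=(-1.8906, -1.5458, -1.5660) x1=(-0.3872, -0.9447, 2.0093) x2=(-0.7443, -0.0285, 1.2061)
step 23: x0=(-1.9004, -1.5490, -1.5771) x1=(-0.3878, -0.9350, 2.0152) x2=(-0.7448, -0.0321, 1.2146)
step 24: x0=(-1.9102, -1.5522, -1.5882) x1=(-0.3886, -0.9251, 2.0210) x2=(-0.7452, -0.0357, 1.2231)
step 25: x0=(-1.9200, -1.5554, -1.5992) x1=(-0.3894, -0.9151, 2.0265) x2=(-0.7455, -0.0395, 1.2317)
step 26: x0=(-1.9297, -1.5586, -1.6102) x1=(-0.3903, -0.9049, 2.0319) x2=(-0.7459, -0.0434, 1.2404)
step 27: x0=(-1.9395, -1.5618, -1.6212) x1=(-0.3912, -0.8945, 2.0371) x2=(-0.7462, -0.0474, 1.2492)
step 28: x0=(-1.9492, -1.5649, -1.6321) x1=(-0.3923, -0.8840, 2.0421) x2=(-0.7465, -0.0516, 1.2580)
step 29: x0=(-1.9590, -1.5680, -1.6430) x1=(-0.3934, -0.8733, 2.0468) x2=(-0.7467, -0.0558, 1.2668)
step 30: x0=(-1.9687, -1.5712, -1.6539) x1=(-0.3947, -0.8624, 2.0514) x2=(-0.7469, -0.0602, 1.2758)
step 31: x0=(-1.9783, -1.5743, -1.6647) x1=(-0.3960, -0.8513, 2.0558) x2=(-0.7471, -0.0648, 1.2848)
step 32: x0=(-1.9880, -1.5773, -1.6755) x1=(-0.3974, -0.8400, 2.0600) x2=(-0.7472, -0.0694, 1.2939)
step 33: x0=(-1.9977, -1.5804, -1.6863) x1=(-0.3989, -0.8286, 2.0640) x2=(-0.7473, -0.0742, 1.3031)
step 34: x0=(-2.0073, -1.5835, -1.6970) x1=(-0.4005, -0.8170, 2.0677) x2=(-0.7474, -0.0791, 1.3124)
step 35: x0=(-2.0170, -1.5865, -1.7077) x1=(-0.4022, -0.8051, 2.0713) x2=(-0.7474, -0.0842, 1.3218)
step 36: x0=(-2.0266, -1.5895, -1.7183) x1=(-0.4041, -0.7931, 2.0746) x2=(-0.7474, -0.0894, 1.3313)
step 37: x0=(-2.0362, -1.5926, -1.7289) x1=(-0.4060, -0.7809, 2.0776) x2=(-0.7473, -0.0947, 1.3409)

(-2.0362, -1.5926, -1.7289)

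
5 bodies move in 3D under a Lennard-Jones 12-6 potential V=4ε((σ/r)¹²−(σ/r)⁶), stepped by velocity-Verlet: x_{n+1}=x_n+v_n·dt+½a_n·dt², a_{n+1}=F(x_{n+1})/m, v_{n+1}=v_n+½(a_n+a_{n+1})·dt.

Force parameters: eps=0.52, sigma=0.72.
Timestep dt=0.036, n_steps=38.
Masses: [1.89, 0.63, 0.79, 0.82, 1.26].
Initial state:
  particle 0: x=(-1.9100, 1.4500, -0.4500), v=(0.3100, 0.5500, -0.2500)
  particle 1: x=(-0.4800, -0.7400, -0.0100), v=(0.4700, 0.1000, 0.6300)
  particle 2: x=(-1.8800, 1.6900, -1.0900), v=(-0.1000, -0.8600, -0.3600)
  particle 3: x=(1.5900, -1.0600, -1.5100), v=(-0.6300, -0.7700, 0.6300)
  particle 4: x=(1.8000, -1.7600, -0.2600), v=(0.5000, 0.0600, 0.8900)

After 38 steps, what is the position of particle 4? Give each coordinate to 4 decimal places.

step 0: x0=(-1.9100, 1.4500, -0.4500) x1=(-0.4800, -0.7400, -0.0100) x2=(-1.8800, 1.6900, -1.0900) x3=(1.5900, -1.0600, -1.5100) x4=(1.8000, -1.7600, -0.2600)
step 1: x0=(-1.8995, 1.4647, -0.4454) x1=(-0.4631, -0.7364, 0.0127) x2=(-1.8821, 1.6713, -1.1356) x3=(1.5673, -1.0878, -1.4872) x4=(1.8180, -1.7578, -0.2280)
step 2: x0=(-1.8892, 1.4760, -0.4295) x1=(-0.4461, -0.7328, 0.0354) x2=(-1.8835, 1.6606, -1.2079) x3=(1.5447, -1.1156, -1.4643) x4=(1.8360, -1.7556, -0.1961)
step 3: x0=(-1.8790, 1.4873, -0.4134) x1=(-0.4292, -0.7292, 0.0580) x2=(-1.8849, 1.6500, -1.2811) x3=(1.5221, -1.1436, -1.4412) x4=(1.8539, -1.7532, -0.1644)
step 4: x0=(-1.8688, 1.4987, -0.3984) x1=(-0.4123, -0.7256, 0.0807) x2=(-1.8862, 1.6390, -1.3515) x3=(1.4995, -1.1716, -1.4179) x4=(1.8718, -1.7509, -0.1327)
step 5: x0=(-1.8586, 1.5104, -0.3844) x1=(-0.3953, -0.7220, 0.1033) x2=(-1.8875, 1.6276, -1.4195) x3=(1.4770, -1.1997, -1.3944) x4=(1.8897, -1.7485, -0.1012)
step 6: x0=(-1.8484, 1.5221, -0.3710) x1=(-0.3784, -0.7184, 0.1260) x2=(-1.8888, 1.6160, -1.4859) x3=(1.4546, -1.2279, -1.3708) x4=(1.9075, -1.7460, -0.0698)
step 7: x0=(-1.8382, 1.5338, -0.3582) x1=(-0.3614, -0.7148, 0.1486) x2=(-1.8901, 1.6043, -1.5511) x3=(1.4321, -1.2561, -1.3470) x4=(1.9253, -1.7435, -0.0384)
step 8: x0=(-1.8280, 1.5455, -0.3456) x1=(-0.3444, -0.7112, 0.1713) x2=(-1.8913, 1.5926, -1.6156) x3=(1.4098, -1.2844, -1.3230) x4=(1.9430, -1.7410, -0.0072)
step 9: x0=(-1.8179, 1.5573, -0.3333) x1=(-0.3274, -0.7076, 0.1939) x2=(-1.8924, 1.5809, -1.6796) x3=(1.3875, -1.3127, -1.2990) x4=(1.9608, -1.7384, 0.0239)
step 10: x0=(-1.8077, 1.5691, -0.3211) x1=(-0.3104, -0.7040, 0.2165) x2=(-1.8936, 1.5691, -1.7433) x3=(1.3652, -1.3411, -1.2747) x4=(1.9784, -1.7358, 0.0550)
step 11: x0=(-1.7976, 1.5808, -0.3090) x1=(-0.2934, -0.7004, 0.2391) x2=(-1.8948, 1.5574, -1.8068) x3=(1.3430, -1.3695, -1.2504) x4=(1.9961, -1.7331, 0.0860)
step 12: x0=(-1.7874, 1.5926, -0.2969) x1=(-0.2764, -0.6968, 0.2618) x2=(-1.8959, 1.5456, -1.8701) x3=(1.3209, -1.3980, -1.2259) x4=(2.0137, -1.7305, 0.1168)
step 13: x0=(-1.7773, 1.6043, -0.2849) x1=(-0.2594, -0.6932, 0.2844) x2=(-1.8970, 1.5339, -1.9333) x3=(1.2988, -1.4264, -1.2013) x4=(2.0312, -1.7278, 0.1477)
step 14: x0=(-1.7672, 1.6161, -0.2730) x1=(-0.2423, -0.6896, 0.3070) x2=(-1.8981, 1.5221, -1.9964) x3=(1.2767, -1.4549, -1.1765) x4=(2.0487, -1.7251, 0.1784)
step 15: x0=(-1.7570, 1.6278, -0.2610) x1=(-0.2253, -0.6860, 0.3295) x2=(-1.8993, 1.5104, -2.0594) x3=(1.2547, -1.4834, -1.1517) x4=(2.0662, -1.7224, 0.2091)
step 16: x0=(-1.7469, 1.6396, -0.2491) x1=(-0.2082, -0.6824, 0.3521) x2=(-1.9004, 1.4987, -2.1224) x3=(1.2328, -1.5119, -1.1268) x4=(2.0836, -1.7197, 0.2397)
step 17: x0=(-1.7368, 1.6513, -0.2372) x1=(-0.1912, -0.6789, 0.3747) x2=(-1.9015, 1.4869, -2.1853) x3=(1.2108, -1.5404, -1.1018) x4=(2.1011, -1.7170, 0.2703)
step 18: x0=(-1.7266, 1.6630, -0.2253) x1=(-0.1741, -0.6753, 0.3972) x2=(-1.9026, 1.4752, -2.2483) x3=(1.1890, -1.5690, -1.0768) x4=(2.1184, -1.7143, 0.3009)
step 19: x0=(-1.7165, 1.6748, -0.2134) x1=(-0.1570, -0.6717, 0.4198) x2=(-1.9037, 1.4635, -2.3112) x3=(1.1671, -1.5975, -1.0516) x4=(2.1358, -1.7115, 0.3314)
step 20: x0=(-1.7064, 1.6865, -0.2015) x1=(-0.1399, -0.6682, 0.4423) x2=(-1.9048, 1.4518, -2.3741) x3=(1.1453, -1.6260, -1.0264) x4=(2.1531, -1.7088, 0.3618)
step 21: x0=(-1.6962, 1.6983, -0.1897) x1=(-0.1227, -0.6646, 0.4648) x2=(-1.9059, 1.4400, -2.4370) x3=(1.1235, -1.6546, -1.0012) x4=(2.1704, -1.7060, 0.3923)
step 22: x0=(-1.6861, 1.7100, -0.1778) x1=(-0.1056, -0.6611, 0.4873) x2=(-1.9070, 1.4283, -2.4998) x3=(1.1018, -1.6831, -0.9759) x4=(2.1877, -1.7033, 0.4227)
step 23: x0=(-1.6760, 1.7217, -0.1659) x1=(-0.0884, -0.6576, 0.5098) x2=(-1.9081, 1.4166, -2.5627) x3=(1.0800, -1.7116, -0.9505) x4=(2.2049, -1.7006, 0.4531)
step 24: x0=(-1.6658, 1.7335, -0.1541) x1=(-0.0713, -0.6540, 0.5323) x2=(-1.9092, 1.4049, -2.6256) x3=(1.0583, -1.7401, -0.9251) x4=(2.2221, -1.6978, 0.4834)
step 25: x0=(-1.6557, 1.7452, -0.1422) x1=(-0.0541, -0.6505, 0.5548) x2=(-1.9103, 1.3931, -2.6884) x3=(1.0366, -1.7686, -0.8997) x4=(2.2393, -1.6951, 0.5138)
step 26: x0=(-1.6456, 1.7569, -0.1303) x1=(-0.0369, -0.6470, 0.5773) x2=(-1.9114, 1.3814, -2.7513) x3=(1.0149, -1.7971, -0.8742) x4=(2.2565, -1.6923, 0.5441)
step 27: x0=(-1.6355, 1.7687, -0.1185) x1=(-0.0197, -0.6435, 0.5997) x2=(-1.9125, 1.3697, -2.8141) x3=(0.9933, -1.8256, -0.8487) x4=(2.2737, -1.6896, 0.5744)
step 28: x0=(-1.6253, 1.7804, -0.1066) x1=(-0.0025, -0.6400, 0.6222) x2=(-1.9136, 1.3580, -2.8770) x3=(0.9716, -1.8540, -0.8232) x4=(2.2909, -1.6868, 0.6047)
step 29: x0=(-1.6152, 1.7921, -0.0947) x1=(0.0147, -0.6366, 0.6446) x2=(-1.9147, 1.3463, -2.9398) x3=(0.9500, -1.8825, -0.7976) x4=(2.3080, -1.6841, 0.6349)
step 30: x0=(-1.6051, 1.8039, -0.0829) x1=(0.0320, -0.6331, 0.6670) x2=(-1.9158, 1.3345, -3.0027) x3=(0.9283, -1.9110, -0.7720) x4=(2.3251, -1.6813, 0.6652)
step 31: x0=(-1.5949, 1.8156, -0.0710) x1=(0.0492, -0.6297, 0.6894) x2=(-1.9169, 1.3228, -3.0655) x3=(0.9067, -1.9394, -0.7464) x4=(2.3423, -1.6786, 0.6955)
step 32: x0=(-1.5848, 1.8273, -0.0592) x1=(0.0665, -0.6262, 0.7118) x2=(-1.9180, 1.3111, -3.1284) x3=(0.8851, -1.9678, -0.7207) x4=(2.3594, -1.6758, 0.7257)
step 33: x0=(-1.5747, 1.8391, -0.0473) x1=(0.0838, -0.6228, 0.7341) x2=(-1.9191, 1.2994, -3.1912) x3=(0.8635, -1.9963, -0.6951) x4=(2.3765, -1.6731, 0.7560)
step 34: x0=(-1.5645, 1.8508, -0.0355) x1=(0.1011, -0.6194, 0.7565) x2=(-1.9202, 1.2876, -3.2541) x3=(0.8419, -2.0247, -0.6694) x4=(2.3935, -1.6704, 0.7862)
step 35: x0=(-1.5544, 1.8625, -0.0236) x1=(0.1184, -0.6160, 0.7788) x2=(-1.9213, 1.2759, -3.3169) x3=(0.8203, -2.0531, -0.6437) x4=(2.4106, -1.6676, 0.8164)
step 36: x0=(-1.5443, 1.8743, -0.0117) x1=(0.1357, -0.6126, 0.8012) x2=(-1.9224, 1.2642, -3.3797) x3=(0.7987, -2.0814, -0.6180) x4=(2.4277, -1.6649, 0.8466)
step 37: x0=(-1.5341, 1.8860, 0.0001) x1=(0.1530, -0.6092, 0.8235) x2=(-1.9235, 1.2525, -3.4426) x3=(0.7771, -2.1098, -0.5923) x4=(2.4448, -1.6621, 0.8769)
step 38: x0=(-1.5240, 1.8977, 0.0120) x1=(0.1703, -0.6059, 0.8458) x2=(-1.9246, 1.2408, -3.5054) x3=(0.7555, -2.1382, -0.5665) x4=(2.4618, -1.6594, 0.9071)

(2.4618, -1.6594, 0.9071)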